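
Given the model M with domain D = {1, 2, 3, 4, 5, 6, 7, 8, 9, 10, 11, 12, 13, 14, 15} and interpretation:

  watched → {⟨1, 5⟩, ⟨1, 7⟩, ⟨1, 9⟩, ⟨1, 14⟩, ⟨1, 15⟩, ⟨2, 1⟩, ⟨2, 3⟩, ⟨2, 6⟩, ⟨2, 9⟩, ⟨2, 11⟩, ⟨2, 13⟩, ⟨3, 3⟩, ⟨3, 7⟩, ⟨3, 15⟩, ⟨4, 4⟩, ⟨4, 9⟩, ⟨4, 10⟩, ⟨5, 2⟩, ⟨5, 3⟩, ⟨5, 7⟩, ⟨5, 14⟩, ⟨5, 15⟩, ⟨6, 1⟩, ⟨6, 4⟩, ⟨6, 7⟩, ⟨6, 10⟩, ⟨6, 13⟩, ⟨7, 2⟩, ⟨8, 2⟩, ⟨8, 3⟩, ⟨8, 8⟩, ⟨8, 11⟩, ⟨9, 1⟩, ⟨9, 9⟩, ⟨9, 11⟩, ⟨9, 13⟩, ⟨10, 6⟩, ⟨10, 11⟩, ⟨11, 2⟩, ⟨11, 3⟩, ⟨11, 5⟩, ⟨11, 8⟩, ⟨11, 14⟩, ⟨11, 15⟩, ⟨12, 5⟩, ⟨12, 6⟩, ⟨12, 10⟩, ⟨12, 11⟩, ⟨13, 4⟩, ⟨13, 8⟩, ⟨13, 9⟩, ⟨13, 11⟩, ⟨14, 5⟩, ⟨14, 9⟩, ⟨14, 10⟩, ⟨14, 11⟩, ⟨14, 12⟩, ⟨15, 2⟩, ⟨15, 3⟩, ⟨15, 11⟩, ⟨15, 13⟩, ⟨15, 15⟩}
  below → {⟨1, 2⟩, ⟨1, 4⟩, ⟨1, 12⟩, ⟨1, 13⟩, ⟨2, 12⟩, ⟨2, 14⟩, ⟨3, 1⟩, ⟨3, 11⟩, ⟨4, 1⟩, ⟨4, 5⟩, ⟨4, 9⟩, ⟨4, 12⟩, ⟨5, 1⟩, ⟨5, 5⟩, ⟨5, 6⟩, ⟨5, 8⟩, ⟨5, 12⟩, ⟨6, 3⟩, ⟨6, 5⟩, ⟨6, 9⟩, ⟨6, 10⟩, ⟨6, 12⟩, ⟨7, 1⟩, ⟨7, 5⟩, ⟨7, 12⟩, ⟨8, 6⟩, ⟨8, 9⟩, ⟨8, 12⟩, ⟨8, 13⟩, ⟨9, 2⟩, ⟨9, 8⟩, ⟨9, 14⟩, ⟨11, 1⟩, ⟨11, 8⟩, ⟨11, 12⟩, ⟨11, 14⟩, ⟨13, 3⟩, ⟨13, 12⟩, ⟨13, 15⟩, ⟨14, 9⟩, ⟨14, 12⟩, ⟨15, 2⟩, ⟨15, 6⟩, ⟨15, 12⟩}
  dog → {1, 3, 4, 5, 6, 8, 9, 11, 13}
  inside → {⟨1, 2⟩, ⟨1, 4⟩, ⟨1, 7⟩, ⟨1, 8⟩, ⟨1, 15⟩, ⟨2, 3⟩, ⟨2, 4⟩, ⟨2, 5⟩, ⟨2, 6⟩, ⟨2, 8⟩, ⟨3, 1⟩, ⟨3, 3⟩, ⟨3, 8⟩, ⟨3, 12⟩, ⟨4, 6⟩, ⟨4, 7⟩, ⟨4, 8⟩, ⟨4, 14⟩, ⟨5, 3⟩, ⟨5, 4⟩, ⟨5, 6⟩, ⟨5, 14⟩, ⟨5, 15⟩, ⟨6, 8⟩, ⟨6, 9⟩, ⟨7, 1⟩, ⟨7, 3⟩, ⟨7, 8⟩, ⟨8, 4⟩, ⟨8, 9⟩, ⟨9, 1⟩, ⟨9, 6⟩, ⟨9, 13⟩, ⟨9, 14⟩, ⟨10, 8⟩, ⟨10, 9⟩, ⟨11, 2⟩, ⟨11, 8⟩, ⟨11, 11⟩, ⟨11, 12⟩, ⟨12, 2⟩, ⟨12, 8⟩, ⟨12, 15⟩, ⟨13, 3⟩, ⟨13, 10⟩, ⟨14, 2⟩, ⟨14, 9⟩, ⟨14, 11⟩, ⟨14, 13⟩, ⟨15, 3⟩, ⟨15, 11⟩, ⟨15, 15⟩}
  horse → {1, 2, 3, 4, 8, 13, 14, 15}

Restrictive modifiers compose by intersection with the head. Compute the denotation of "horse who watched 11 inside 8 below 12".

⟦who watched 11⟧ = {x : ⟨x, 11⟩ ∈ ⟦watched⟧} = {2, 8, 9, 10, 12, 13, 14, 15}
⟦inside 8⟧ = {x : ⟨x, 8⟩ ∈ ⟦inside⟧} = {1, 2, 3, 4, 6, 7, 10, 11, 12}
⟦below 12⟧ = {x : ⟨x, 12⟩ ∈ ⟦below⟧} = {1, 2, 4, 5, 6, 7, 8, 11, 13, 14, 15}
⟦horse⟧ = {1, 2, 3, 4, 8, 13, 14, 15}
… ∩ ⟦who watched 11⟧ = {1, 2, 3, 4, 8, 13, 14, 15} ∩ {2, 8, 9, 10, 12, 13, 14, 15} = {2, 8, 13, 14, 15}
… ∩ ⟦inside 8⟧ = {2, 8, 13, 14, 15} ∩ {1, 2, 3, 4, 6, 7, 10, 11, 12} = {2}
… ∩ ⟦below 12⟧ = {2} ∩ {1, 2, 4, 5, 6, 7, 8, 11, 13, 14, 15} = {2}
So ⟦horse who watched 11 inside 8 below 12⟧ = {2}.

{2}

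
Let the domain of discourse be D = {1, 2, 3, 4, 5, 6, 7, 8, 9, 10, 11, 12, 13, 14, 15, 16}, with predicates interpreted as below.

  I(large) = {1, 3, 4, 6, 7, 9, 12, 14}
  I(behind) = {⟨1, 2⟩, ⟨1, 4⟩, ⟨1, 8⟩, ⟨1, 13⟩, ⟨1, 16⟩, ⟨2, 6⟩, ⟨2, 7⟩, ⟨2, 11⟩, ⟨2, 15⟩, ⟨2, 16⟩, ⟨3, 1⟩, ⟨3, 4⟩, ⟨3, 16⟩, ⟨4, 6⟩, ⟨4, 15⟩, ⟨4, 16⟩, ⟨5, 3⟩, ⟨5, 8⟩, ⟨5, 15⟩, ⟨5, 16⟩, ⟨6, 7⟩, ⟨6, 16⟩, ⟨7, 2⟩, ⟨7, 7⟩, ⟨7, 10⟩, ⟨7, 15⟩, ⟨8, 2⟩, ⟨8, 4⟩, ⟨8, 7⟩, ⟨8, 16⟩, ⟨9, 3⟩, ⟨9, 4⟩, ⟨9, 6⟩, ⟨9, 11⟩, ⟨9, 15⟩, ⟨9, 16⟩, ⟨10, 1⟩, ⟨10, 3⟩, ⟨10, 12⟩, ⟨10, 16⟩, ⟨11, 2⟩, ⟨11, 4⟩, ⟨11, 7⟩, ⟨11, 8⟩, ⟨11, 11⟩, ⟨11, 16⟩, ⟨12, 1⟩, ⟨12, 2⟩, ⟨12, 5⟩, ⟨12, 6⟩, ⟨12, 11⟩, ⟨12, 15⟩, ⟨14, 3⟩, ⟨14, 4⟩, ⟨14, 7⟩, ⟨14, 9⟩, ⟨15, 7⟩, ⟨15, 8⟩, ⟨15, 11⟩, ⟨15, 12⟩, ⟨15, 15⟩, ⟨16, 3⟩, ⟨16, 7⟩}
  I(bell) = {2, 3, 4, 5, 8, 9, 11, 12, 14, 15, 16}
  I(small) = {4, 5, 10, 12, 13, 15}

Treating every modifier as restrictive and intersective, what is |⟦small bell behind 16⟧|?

2

⟦behind 16⟧ = {x : ⟨x, 16⟩ ∈ ⟦behind⟧} = {1, 2, 3, 4, 5, 6, 8, 9, 10, 11}
⟦bell⟧ = {2, 3, 4, 5, 8, 9, 11, 12, 14, 15, 16}
… ∩ ⟦behind 16⟧ = {2, 3, 4, 5, 8, 9, 11, 12, 14, 15, 16} ∩ {1, 2, 3, 4, 5, 6, 8, 9, 10, 11} = {2, 3, 4, 5, 8, 9, 11}
… ∩ ⟦small⟧ = {2, 3, 4, 5, 8, 9, 11} ∩ {4, 5, 10, 12, 13, 15} = {4, 5}
⟦small bell behind 16⟧ = {4, 5}, so the cardinality is 2.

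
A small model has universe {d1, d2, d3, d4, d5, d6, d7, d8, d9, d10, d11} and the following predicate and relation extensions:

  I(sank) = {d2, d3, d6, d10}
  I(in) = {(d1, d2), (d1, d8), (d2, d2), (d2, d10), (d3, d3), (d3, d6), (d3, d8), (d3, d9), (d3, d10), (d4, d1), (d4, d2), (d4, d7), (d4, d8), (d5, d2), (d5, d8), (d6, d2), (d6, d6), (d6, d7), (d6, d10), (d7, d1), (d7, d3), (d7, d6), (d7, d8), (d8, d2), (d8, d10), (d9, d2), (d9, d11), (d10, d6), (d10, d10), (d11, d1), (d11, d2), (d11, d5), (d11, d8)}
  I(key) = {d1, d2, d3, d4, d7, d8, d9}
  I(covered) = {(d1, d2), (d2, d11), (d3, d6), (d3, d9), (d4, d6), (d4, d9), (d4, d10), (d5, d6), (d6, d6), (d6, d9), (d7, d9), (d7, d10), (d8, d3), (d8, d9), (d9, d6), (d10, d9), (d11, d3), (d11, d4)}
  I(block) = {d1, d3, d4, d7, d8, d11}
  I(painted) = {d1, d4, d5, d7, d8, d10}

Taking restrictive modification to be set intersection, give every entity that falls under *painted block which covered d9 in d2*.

{d4, d8}

⟦which covered d9⟧ = {x : ⟨x, d9⟩ ∈ ⟦covered⟧} = {d3, d4, d6, d7, d8, d10}
⟦in d2⟧ = {x : ⟨x, d2⟩ ∈ ⟦in⟧} = {d1, d2, d4, d5, d6, d8, d9, d11}
⟦block⟧ = {d1, d3, d4, d7, d8, d11}
… ∩ ⟦which covered d9⟧ = {d1, d3, d4, d7, d8, d11} ∩ {d3, d4, d6, d7, d8, d10} = {d3, d4, d7, d8}
… ∩ ⟦in d2⟧ = {d3, d4, d7, d8} ∩ {d1, d2, d4, d5, d6, d8, d9, d11} = {d4, d8}
… ∩ ⟦painted⟧ = {d4, d8} ∩ {d1, d4, d5, d7, d8, d10} = {d4, d8}
So ⟦painted block which covered d9 in d2⟧ = {d4, d8}.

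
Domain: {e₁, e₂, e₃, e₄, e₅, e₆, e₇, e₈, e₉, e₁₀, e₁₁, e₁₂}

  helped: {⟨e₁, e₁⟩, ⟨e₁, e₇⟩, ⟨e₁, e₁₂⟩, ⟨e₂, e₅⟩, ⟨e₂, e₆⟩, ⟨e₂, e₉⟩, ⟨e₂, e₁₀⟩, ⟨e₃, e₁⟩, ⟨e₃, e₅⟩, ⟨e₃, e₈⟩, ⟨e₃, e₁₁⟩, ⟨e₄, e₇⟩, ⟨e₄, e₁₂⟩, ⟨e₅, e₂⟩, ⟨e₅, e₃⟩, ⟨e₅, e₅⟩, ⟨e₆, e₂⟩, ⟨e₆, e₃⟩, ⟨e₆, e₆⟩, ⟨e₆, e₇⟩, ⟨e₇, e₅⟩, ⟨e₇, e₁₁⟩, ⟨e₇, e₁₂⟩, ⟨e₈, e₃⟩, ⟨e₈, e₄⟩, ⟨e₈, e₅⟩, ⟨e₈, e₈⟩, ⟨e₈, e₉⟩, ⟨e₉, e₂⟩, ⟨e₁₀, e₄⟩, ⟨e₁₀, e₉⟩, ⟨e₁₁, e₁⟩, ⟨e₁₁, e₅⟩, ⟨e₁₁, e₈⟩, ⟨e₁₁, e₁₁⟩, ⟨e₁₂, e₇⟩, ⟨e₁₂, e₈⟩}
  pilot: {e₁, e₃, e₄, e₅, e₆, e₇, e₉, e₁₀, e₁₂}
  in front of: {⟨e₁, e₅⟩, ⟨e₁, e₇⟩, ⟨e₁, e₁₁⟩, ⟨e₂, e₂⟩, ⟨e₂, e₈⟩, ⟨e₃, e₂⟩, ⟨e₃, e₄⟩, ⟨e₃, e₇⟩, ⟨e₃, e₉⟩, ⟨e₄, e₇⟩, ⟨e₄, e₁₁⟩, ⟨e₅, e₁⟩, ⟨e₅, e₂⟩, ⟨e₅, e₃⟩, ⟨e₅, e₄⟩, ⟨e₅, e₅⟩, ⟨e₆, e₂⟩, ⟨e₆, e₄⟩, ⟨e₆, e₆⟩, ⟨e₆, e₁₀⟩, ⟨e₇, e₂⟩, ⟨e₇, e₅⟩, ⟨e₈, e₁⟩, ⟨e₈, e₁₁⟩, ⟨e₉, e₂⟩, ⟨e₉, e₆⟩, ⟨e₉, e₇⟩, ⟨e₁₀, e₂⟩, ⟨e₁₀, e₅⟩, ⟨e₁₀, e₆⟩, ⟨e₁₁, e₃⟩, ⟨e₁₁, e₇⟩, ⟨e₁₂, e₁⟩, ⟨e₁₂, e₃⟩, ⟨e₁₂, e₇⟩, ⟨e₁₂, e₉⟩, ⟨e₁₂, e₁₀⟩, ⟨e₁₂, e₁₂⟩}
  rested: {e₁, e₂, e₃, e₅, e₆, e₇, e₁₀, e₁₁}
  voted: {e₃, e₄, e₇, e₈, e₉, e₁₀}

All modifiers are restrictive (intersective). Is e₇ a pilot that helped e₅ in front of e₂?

⟦that helped e₅⟧ = {x : ⟨x, e₅⟩ ∈ ⟦helped⟧} = {e₂, e₃, e₅, e₇, e₈, e₁₁}
⟦in front of e₂⟧ = {x : ⟨x, e₂⟩ ∈ ⟦in front of⟧} = {e₂, e₃, e₅, e₆, e₇, e₉, e₁₀}
⟦pilot⟧ = {e₁, e₃, e₄, e₅, e₆, e₇, e₉, e₁₀, e₁₂}
… ∩ ⟦that helped e₅⟧ = {e₁, e₃, e₄, e₅, e₆, e₇, e₉, e₁₀, e₁₂} ∩ {e₂, e₃, e₅, e₇, e₈, e₁₁} = {e₃, e₅, e₇}
… ∩ ⟦in front of e₂⟧ = {e₃, e₅, e₇} ∩ {e₂, e₃, e₅, e₆, e₇, e₉, e₁₀} = {e₃, e₅, e₇}
⟦pilot that helped e₅ in front of e₂⟧ = {e₃, e₅, e₇}; e₇ ∈ this set.

yes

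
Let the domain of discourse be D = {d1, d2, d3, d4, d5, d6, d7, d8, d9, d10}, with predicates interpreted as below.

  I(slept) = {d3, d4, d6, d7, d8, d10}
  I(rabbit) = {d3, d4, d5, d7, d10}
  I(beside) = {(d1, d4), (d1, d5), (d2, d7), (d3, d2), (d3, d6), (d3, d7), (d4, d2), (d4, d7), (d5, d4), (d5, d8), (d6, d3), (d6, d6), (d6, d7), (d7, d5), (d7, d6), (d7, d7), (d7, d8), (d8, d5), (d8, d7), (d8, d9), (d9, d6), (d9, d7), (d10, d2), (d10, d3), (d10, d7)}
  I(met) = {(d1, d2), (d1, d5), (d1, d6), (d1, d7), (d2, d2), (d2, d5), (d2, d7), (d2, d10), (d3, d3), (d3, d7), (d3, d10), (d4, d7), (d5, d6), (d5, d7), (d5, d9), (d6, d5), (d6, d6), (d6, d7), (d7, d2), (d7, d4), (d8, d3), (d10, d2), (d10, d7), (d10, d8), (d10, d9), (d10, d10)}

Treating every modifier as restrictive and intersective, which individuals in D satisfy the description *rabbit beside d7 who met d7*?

⟦beside d7⟧ = {x : ⟨x, d7⟩ ∈ ⟦beside⟧} = {d2, d3, d4, d6, d7, d8, d9, d10}
⟦who met d7⟧ = {x : ⟨x, d7⟩ ∈ ⟦met⟧} = {d1, d2, d3, d4, d5, d6, d10}
⟦rabbit⟧ = {d3, d4, d5, d7, d10}
… ∩ ⟦beside d7⟧ = {d3, d4, d5, d7, d10} ∩ {d2, d3, d4, d6, d7, d8, d9, d10} = {d3, d4, d7, d10}
… ∩ ⟦who met d7⟧ = {d3, d4, d7, d10} ∩ {d1, d2, d3, d4, d5, d6, d10} = {d3, d4, d10}
So ⟦rabbit beside d7 who met d7⟧ = {d3, d4, d10}.

{d3, d4, d10}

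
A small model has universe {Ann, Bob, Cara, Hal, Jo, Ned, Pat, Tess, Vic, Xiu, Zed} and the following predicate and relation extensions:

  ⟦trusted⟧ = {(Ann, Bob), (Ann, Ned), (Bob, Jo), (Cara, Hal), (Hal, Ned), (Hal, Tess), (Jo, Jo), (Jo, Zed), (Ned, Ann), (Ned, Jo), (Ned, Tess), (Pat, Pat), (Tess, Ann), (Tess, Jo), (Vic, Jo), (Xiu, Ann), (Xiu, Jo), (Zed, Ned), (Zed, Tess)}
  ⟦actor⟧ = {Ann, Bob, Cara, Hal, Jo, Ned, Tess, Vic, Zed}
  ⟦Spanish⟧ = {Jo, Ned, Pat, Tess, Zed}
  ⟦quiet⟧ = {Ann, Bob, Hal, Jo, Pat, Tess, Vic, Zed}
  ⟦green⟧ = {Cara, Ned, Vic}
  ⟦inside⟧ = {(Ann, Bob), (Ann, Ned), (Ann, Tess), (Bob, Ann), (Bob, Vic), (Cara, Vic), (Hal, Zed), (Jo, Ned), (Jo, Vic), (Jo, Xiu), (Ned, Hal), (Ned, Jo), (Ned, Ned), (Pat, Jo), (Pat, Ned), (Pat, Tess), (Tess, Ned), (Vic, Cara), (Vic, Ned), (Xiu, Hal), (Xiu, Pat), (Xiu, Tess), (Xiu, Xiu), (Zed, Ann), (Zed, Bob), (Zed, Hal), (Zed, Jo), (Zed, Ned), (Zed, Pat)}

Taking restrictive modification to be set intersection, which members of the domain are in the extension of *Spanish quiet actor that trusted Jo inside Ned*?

{Jo, Tess}

⟦that trusted Jo⟧ = {x : ⟨x, Jo⟩ ∈ ⟦trusted⟧} = {Bob, Jo, Ned, Tess, Vic, Xiu}
⟦inside Ned⟧ = {x : ⟨x, Ned⟩ ∈ ⟦inside⟧} = {Ann, Jo, Ned, Pat, Tess, Vic, Zed}
⟦actor⟧ = {Ann, Bob, Cara, Hal, Jo, Ned, Tess, Vic, Zed}
… ∩ ⟦that trusted Jo⟧ = {Ann, Bob, Cara, Hal, Jo, Ned, Tess, Vic, Zed} ∩ {Bob, Jo, Ned, Tess, Vic, Xiu} = {Bob, Jo, Ned, Tess, Vic}
… ∩ ⟦inside Ned⟧ = {Bob, Jo, Ned, Tess, Vic} ∩ {Ann, Jo, Ned, Pat, Tess, Vic, Zed} = {Jo, Ned, Tess, Vic}
… ∩ ⟦Spanish⟧ = {Jo, Ned, Tess, Vic} ∩ {Jo, Ned, Pat, Tess, Zed} = {Jo, Ned, Tess}
… ∩ ⟦quiet⟧ = {Jo, Ned, Tess} ∩ {Ann, Bob, Hal, Jo, Pat, Tess, Vic, Zed} = {Jo, Tess}
So ⟦Spanish quiet actor that trusted Jo inside Ned⟧ = {Jo, Tess}.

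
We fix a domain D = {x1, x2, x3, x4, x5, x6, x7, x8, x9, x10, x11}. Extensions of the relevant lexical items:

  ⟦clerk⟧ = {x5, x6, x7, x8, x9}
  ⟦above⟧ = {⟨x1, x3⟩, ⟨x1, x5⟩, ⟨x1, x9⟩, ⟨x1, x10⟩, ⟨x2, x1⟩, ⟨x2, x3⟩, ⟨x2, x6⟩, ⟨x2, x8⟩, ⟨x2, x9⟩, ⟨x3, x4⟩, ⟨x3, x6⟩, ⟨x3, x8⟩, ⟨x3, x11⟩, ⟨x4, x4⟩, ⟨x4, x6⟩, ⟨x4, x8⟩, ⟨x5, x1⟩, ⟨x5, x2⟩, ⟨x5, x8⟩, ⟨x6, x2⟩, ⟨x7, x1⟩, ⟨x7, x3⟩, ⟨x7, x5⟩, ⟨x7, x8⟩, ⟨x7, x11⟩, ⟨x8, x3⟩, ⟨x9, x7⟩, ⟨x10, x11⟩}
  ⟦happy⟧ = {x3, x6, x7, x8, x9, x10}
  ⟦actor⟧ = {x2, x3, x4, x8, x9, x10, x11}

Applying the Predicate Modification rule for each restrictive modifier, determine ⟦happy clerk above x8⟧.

{x7}

⟦above x8⟧ = {x : ⟨x, x8⟩ ∈ ⟦above⟧} = {x2, x3, x4, x5, x7}
⟦clerk⟧ = {x5, x6, x7, x8, x9}
… ∩ ⟦above x8⟧ = {x5, x6, x7, x8, x9} ∩ {x2, x3, x4, x5, x7} = {x5, x7}
… ∩ ⟦happy⟧ = {x5, x7} ∩ {x3, x6, x7, x8, x9, x10} = {x7}
So ⟦happy clerk above x8⟧ = {x7}.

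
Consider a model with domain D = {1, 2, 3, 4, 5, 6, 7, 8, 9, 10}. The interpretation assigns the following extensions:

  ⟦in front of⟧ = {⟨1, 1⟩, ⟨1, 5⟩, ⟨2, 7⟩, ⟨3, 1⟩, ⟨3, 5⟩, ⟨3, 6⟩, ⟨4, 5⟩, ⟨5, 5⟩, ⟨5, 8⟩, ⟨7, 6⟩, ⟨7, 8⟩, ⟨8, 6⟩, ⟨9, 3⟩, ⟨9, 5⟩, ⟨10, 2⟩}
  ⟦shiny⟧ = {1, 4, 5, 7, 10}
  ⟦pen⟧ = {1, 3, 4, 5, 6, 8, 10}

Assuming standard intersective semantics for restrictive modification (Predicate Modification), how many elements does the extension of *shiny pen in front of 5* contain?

3

⟦in front of 5⟧ = {x : ⟨x, 5⟩ ∈ ⟦in front of⟧} = {1, 3, 4, 5, 9}
⟦pen⟧ = {1, 3, 4, 5, 6, 8, 10}
… ∩ ⟦in front of 5⟧ = {1, 3, 4, 5, 6, 8, 10} ∩ {1, 3, 4, 5, 9} = {1, 3, 4, 5}
… ∩ ⟦shiny⟧ = {1, 3, 4, 5} ∩ {1, 4, 5, 7, 10} = {1, 4, 5}
⟦shiny pen in front of 5⟧ = {1, 4, 5}, so the cardinality is 3.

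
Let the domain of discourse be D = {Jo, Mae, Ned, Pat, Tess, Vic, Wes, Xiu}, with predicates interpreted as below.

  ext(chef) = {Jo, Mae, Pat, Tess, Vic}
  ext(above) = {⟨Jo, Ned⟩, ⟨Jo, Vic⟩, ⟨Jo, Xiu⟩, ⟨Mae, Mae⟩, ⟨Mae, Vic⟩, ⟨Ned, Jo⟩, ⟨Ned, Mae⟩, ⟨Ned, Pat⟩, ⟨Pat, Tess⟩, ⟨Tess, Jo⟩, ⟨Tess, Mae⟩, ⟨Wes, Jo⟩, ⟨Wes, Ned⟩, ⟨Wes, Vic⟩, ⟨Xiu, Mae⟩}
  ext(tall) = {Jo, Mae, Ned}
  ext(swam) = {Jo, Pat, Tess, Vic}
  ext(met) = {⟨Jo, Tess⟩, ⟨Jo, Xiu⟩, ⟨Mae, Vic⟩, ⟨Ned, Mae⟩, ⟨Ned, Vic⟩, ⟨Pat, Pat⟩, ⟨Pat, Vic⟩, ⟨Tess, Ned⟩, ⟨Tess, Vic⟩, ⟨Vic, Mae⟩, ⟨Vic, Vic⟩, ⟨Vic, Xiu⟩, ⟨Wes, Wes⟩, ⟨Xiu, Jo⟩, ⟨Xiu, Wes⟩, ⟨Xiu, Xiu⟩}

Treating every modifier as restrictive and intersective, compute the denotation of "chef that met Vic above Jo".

⟦that met Vic⟧ = {x : ⟨x, Vic⟩ ∈ ⟦met⟧} = {Mae, Ned, Pat, Tess, Vic}
⟦above Jo⟧ = {x : ⟨x, Jo⟩ ∈ ⟦above⟧} = {Ned, Tess, Wes}
⟦chef⟧ = {Jo, Mae, Pat, Tess, Vic}
… ∩ ⟦that met Vic⟧ = {Jo, Mae, Pat, Tess, Vic} ∩ {Mae, Ned, Pat, Tess, Vic} = {Mae, Pat, Tess, Vic}
… ∩ ⟦above Jo⟧ = {Mae, Pat, Tess, Vic} ∩ {Ned, Tess, Wes} = {Tess}
So ⟦chef that met Vic above Jo⟧ = {Tess}.

{Tess}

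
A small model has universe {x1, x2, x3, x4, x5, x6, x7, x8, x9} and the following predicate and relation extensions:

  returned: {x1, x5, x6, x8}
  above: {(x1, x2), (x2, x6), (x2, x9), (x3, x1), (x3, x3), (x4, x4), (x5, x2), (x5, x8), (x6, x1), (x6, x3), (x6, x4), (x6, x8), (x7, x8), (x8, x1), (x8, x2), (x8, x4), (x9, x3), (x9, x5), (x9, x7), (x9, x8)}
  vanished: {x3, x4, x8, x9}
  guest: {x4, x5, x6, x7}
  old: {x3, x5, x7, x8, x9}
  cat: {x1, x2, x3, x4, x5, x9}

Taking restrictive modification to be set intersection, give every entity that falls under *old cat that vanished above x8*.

⟦that vanished⟧ = ⟦vanished⟧ = {x3, x4, x8, x9}
⟦above x8⟧ = {x : ⟨x, x8⟩ ∈ ⟦above⟧} = {x5, x6, x7, x9}
⟦cat⟧ = {x1, x2, x3, x4, x5, x9}
… ∩ ⟦that vanished⟧ = {x1, x2, x3, x4, x5, x9} ∩ {x3, x4, x8, x9} = {x3, x4, x9}
… ∩ ⟦above x8⟧ = {x3, x4, x9} ∩ {x5, x6, x7, x9} = {x9}
… ∩ ⟦old⟧ = {x9} ∩ {x3, x5, x7, x8, x9} = {x9}
So ⟦old cat that vanished above x8⟧ = {x9}.

{x9}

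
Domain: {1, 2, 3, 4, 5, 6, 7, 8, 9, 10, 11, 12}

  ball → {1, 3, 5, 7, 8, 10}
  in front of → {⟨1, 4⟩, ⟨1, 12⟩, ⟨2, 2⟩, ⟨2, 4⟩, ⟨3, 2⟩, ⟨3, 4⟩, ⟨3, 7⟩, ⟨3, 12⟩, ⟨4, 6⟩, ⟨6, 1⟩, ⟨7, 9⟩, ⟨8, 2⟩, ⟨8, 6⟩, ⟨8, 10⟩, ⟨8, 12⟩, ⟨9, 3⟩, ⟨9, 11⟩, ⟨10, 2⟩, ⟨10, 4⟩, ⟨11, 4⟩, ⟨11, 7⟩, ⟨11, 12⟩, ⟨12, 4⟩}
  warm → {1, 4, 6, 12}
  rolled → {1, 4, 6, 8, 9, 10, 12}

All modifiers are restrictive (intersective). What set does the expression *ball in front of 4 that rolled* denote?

⟦in front of 4⟧ = {x : ⟨x, 4⟩ ∈ ⟦in front of⟧} = {1, 2, 3, 10, 11, 12}
⟦that rolled⟧ = ⟦rolled⟧ = {1, 4, 6, 8, 9, 10, 12}
⟦ball⟧ = {1, 3, 5, 7, 8, 10}
… ∩ ⟦in front of 4⟧ = {1, 3, 5, 7, 8, 10} ∩ {1, 2, 3, 10, 11, 12} = {1, 3, 10}
… ∩ ⟦that rolled⟧ = {1, 3, 10} ∩ {1, 4, 6, 8, 9, 10, 12} = {1, 10}
So ⟦ball in front of 4 that rolled⟧ = {1, 10}.

{1, 10}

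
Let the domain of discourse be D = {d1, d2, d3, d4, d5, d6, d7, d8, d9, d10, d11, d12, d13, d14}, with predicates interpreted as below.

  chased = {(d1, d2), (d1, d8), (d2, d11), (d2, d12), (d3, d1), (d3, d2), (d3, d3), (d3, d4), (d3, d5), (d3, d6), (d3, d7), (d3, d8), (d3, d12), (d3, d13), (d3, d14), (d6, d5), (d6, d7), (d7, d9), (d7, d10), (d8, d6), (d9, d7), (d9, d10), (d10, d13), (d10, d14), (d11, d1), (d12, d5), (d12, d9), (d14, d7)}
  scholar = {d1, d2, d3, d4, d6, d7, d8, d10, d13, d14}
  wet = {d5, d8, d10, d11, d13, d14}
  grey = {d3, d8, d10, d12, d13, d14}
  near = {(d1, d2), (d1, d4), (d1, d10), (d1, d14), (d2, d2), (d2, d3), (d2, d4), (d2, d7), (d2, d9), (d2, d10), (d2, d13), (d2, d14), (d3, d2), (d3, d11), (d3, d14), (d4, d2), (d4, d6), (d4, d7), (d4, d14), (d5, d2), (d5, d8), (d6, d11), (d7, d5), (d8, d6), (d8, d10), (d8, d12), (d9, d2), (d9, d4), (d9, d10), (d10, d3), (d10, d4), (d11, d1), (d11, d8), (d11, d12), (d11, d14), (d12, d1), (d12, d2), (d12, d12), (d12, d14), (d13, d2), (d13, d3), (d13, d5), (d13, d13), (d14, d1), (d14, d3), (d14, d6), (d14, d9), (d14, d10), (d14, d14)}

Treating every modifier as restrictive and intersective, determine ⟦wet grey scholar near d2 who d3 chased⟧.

⟦near d2⟧ = {x : ⟨x, d2⟩ ∈ ⟦near⟧} = {d1, d2, d3, d4, d5, d9, d12, d13}
⟦who d3 chased⟧ = {x : ⟨d3, x⟩ ∈ ⟦chased⟧} = {d1, d2, d3, d4, d5, d6, d7, d8, d12, d13, d14}
⟦scholar⟧ = {d1, d2, d3, d4, d6, d7, d8, d10, d13, d14}
… ∩ ⟦near d2⟧ = {d1, d2, d3, d4, d6, d7, d8, d10, d13, d14} ∩ {d1, d2, d3, d4, d5, d9, d12, d13} = {d1, d2, d3, d4, d13}
… ∩ ⟦who d3 chased⟧ = {d1, d2, d3, d4, d13} ∩ {d1, d2, d3, d4, d5, d6, d7, d8, d12, d13, d14} = {d1, d2, d3, d4, d13}
… ∩ ⟦wet⟧ = {d1, d2, d3, d4, d13} ∩ {d5, d8, d10, d11, d13, d14} = {d13}
… ∩ ⟦grey⟧ = {d13} ∩ {d3, d8, d10, d12, d13, d14} = {d13}
So ⟦wet grey scholar near d2 who d3 chased⟧ = {d13}.

{d13}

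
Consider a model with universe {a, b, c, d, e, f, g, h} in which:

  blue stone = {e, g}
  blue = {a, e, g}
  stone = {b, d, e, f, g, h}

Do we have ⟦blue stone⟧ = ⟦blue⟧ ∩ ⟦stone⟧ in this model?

yes

⟦blue⟧ ∩ ⟦stone⟧ = {a, e, g} ∩ {b, d, e, f, g, h} = {e, g}
Observed ⟦blue stone⟧ = {e, g}.
These coincide, so the modifier is intersective here.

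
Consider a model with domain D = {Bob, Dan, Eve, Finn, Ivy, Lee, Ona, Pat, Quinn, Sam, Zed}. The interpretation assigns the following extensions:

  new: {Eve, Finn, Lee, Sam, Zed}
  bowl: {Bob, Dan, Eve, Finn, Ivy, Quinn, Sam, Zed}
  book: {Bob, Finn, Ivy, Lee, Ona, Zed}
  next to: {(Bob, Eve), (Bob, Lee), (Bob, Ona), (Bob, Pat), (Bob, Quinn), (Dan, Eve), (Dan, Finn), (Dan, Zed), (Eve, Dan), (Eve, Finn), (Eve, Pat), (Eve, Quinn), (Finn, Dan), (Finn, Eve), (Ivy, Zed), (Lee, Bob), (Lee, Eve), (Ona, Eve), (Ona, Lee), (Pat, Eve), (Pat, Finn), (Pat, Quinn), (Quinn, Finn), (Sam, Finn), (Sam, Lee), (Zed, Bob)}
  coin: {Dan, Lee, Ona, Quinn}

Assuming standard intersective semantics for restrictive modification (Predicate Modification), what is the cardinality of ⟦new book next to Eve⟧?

⟦next to Eve⟧ = {x : ⟨x, Eve⟩ ∈ ⟦next to⟧} = {Bob, Dan, Finn, Lee, Ona, Pat}
⟦book⟧ = {Bob, Finn, Ivy, Lee, Ona, Zed}
… ∩ ⟦next to Eve⟧ = {Bob, Finn, Ivy, Lee, Ona, Zed} ∩ {Bob, Dan, Finn, Lee, Ona, Pat} = {Bob, Finn, Lee, Ona}
… ∩ ⟦new⟧ = {Bob, Finn, Lee, Ona} ∩ {Eve, Finn, Lee, Sam, Zed} = {Finn, Lee}
⟦new book next to Eve⟧ = {Finn, Lee}, so the cardinality is 2.

2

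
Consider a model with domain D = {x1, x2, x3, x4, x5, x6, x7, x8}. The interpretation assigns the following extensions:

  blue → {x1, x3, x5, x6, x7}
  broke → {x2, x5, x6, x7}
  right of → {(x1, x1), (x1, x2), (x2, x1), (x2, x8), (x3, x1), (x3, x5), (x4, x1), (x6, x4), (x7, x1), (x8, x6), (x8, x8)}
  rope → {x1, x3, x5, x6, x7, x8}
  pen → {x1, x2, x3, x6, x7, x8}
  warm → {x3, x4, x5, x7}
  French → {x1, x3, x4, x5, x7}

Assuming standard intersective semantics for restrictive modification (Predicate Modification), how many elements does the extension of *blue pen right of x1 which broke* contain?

1

⟦right of x1⟧ = {x : ⟨x, x1⟩ ∈ ⟦right of⟧} = {x1, x2, x3, x4, x7}
⟦which broke⟧ = ⟦broke⟧ = {x2, x5, x6, x7}
⟦pen⟧ = {x1, x2, x3, x6, x7, x8}
… ∩ ⟦right of x1⟧ = {x1, x2, x3, x6, x7, x8} ∩ {x1, x2, x3, x4, x7} = {x1, x2, x3, x7}
… ∩ ⟦which broke⟧ = {x1, x2, x3, x7} ∩ {x2, x5, x6, x7} = {x2, x7}
… ∩ ⟦blue⟧ = {x2, x7} ∩ {x1, x3, x5, x6, x7} = {x7}
⟦blue pen right of x1 which broke⟧ = {x7}, so the cardinality is 1.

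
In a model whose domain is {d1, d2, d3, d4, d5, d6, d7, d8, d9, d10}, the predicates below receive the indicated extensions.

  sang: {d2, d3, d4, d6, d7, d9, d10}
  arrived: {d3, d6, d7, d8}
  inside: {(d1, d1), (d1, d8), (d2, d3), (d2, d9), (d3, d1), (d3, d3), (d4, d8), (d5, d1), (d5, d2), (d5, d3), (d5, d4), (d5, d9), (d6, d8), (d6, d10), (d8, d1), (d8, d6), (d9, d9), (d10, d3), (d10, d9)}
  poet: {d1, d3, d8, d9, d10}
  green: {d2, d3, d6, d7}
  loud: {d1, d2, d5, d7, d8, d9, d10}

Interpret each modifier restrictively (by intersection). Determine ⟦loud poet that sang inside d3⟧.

⟦that sang⟧ = ⟦sang⟧ = {d2, d3, d4, d6, d7, d9, d10}
⟦inside d3⟧ = {x : ⟨x, d3⟩ ∈ ⟦inside⟧} = {d2, d3, d5, d10}
⟦poet⟧ = {d1, d3, d8, d9, d10}
… ∩ ⟦that sang⟧ = {d1, d3, d8, d9, d10} ∩ {d2, d3, d4, d6, d7, d9, d10} = {d3, d9, d10}
… ∩ ⟦inside d3⟧ = {d3, d9, d10} ∩ {d2, d3, d5, d10} = {d3, d10}
… ∩ ⟦loud⟧ = {d3, d10} ∩ {d1, d2, d5, d7, d8, d9, d10} = {d10}
So ⟦loud poet that sang inside d3⟧ = {d10}.

{d10}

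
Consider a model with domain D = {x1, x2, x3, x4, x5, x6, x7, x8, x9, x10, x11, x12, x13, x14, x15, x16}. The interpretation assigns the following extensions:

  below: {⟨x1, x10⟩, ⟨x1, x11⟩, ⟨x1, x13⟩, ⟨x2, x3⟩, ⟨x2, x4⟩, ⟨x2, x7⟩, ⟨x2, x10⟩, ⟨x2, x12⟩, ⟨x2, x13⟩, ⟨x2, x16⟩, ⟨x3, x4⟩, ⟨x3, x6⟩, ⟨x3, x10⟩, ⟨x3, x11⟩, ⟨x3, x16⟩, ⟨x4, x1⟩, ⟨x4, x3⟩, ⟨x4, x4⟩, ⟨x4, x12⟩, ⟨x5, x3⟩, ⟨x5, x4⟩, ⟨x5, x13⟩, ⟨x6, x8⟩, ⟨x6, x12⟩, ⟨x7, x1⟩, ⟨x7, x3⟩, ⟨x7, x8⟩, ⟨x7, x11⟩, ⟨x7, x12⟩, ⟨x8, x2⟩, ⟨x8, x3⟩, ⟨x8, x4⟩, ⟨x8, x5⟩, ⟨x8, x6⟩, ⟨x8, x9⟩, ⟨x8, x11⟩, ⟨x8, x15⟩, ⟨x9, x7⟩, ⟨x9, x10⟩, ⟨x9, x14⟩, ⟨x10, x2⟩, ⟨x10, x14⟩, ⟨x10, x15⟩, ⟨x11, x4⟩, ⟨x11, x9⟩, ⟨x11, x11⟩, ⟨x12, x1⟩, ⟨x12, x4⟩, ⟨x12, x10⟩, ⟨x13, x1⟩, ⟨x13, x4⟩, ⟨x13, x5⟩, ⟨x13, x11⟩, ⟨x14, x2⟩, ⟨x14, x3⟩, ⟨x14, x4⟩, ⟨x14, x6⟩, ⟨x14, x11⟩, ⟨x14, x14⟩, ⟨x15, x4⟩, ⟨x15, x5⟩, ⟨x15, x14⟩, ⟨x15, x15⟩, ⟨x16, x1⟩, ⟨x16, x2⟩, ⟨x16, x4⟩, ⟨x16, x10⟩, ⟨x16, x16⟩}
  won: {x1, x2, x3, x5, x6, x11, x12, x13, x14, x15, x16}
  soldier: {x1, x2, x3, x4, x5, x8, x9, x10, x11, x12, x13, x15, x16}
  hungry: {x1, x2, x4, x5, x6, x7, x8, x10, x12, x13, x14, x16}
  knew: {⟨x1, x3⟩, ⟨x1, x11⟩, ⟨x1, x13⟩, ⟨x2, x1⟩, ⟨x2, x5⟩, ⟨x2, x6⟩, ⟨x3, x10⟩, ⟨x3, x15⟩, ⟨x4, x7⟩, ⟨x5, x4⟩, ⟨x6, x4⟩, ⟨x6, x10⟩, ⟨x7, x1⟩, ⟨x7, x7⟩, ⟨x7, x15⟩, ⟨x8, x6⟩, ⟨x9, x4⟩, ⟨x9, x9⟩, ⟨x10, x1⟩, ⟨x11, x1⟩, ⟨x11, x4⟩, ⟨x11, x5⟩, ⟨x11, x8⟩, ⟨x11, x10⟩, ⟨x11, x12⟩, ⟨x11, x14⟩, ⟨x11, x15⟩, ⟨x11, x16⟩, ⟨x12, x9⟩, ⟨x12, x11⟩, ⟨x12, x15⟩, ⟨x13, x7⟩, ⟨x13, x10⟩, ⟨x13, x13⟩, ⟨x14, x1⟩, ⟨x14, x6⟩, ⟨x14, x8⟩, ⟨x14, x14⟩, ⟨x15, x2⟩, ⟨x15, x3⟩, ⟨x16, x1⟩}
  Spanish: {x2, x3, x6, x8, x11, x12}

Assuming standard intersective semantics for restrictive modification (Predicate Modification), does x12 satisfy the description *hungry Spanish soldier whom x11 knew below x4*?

⟦whom x11 knew⟧ = {x : ⟨x11, x⟩ ∈ ⟦knew⟧} = {x1, x4, x5, x8, x10, x12, x14, x15, x16}
⟦below x4⟧ = {x : ⟨x, x4⟩ ∈ ⟦below⟧} = {x2, x3, x4, x5, x8, x11, x12, x13, x14, x15, x16}
⟦soldier⟧ = {x1, x2, x3, x4, x5, x8, x9, x10, x11, x12, x13, x15, x16}
… ∩ ⟦whom x11 knew⟧ = {x1, x2, x3, x4, x5, x8, x9, x10, x11, x12, x13, x15, x16} ∩ {x1, x4, x5, x8, x10, x12, x14, x15, x16} = {x1, x4, x5, x8, x10, x12, x15, x16}
… ∩ ⟦below x4⟧ = {x1, x4, x5, x8, x10, x12, x15, x16} ∩ {x2, x3, x4, x5, x8, x11, x12, x13, x14, x15, x16} = {x4, x5, x8, x12, x15, x16}
… ∩ ⟦hungry⟧ = {x4, x5, x8, x12, x15, x16} ∩ {x1, x2, x4, x5, x6, x7, x8, x10, x12, x13, x14, x16} = {x4, x5, x8, x12, x16}
… ∩ ⟦Spanish⟧ = {x4, x5, x8, x12, x16} ∩ {x2, x3, x6, x8, x11, x12} = {x8, x12}
⟦hungry Spanish soldier whom x11 knew below x4⟧ = {x8, x12}; x12 ∈ this set.

yes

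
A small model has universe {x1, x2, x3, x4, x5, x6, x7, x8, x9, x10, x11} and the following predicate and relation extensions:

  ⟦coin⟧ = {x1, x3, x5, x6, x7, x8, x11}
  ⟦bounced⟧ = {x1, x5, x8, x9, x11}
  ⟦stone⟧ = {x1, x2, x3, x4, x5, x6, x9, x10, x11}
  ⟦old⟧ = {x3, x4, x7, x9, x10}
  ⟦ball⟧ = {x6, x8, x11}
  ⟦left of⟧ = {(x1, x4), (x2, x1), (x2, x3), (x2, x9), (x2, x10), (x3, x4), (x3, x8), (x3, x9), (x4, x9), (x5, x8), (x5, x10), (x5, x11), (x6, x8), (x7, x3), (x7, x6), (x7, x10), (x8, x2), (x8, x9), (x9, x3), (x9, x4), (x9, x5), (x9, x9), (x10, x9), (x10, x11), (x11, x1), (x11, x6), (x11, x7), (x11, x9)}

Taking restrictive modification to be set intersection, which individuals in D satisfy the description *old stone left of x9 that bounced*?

⟦left of x9⟧ = {x : ⟨x, x9⟩ ∈ ⟦left of⟧} = {x2, x3, x4, x8, x9, x10, x11}
⟦that bounced⟧ = ⟦bounced⟧ = {x1, x5, x8, x9, x11}
⟦stone⟧ = {x1, x2, x3, x4, x5, x6, x9, x10, x11}
… ∩ ⟦left of x9⟧ = {x1, x2, x3, x4, x5, x6, x9, x10, x11} ∩ {x2, x3, x4, x8, x9, x10, x11} = {x2, x3, x4, x9, x10, x11}
… ∩ ⟦that bounced⟧ = {x2, x3, x4, x9, x10, x11} ∩ {x1, x5, x8, x9, x11} = {x9, x11}
… ∩ ⟦old⟧ = {x9, x11} ∩ {x3, x4, x7, x9, x10} = {x9}
So ⟦old stone left of x9 that bounced⟧ = {x9}.

{x9}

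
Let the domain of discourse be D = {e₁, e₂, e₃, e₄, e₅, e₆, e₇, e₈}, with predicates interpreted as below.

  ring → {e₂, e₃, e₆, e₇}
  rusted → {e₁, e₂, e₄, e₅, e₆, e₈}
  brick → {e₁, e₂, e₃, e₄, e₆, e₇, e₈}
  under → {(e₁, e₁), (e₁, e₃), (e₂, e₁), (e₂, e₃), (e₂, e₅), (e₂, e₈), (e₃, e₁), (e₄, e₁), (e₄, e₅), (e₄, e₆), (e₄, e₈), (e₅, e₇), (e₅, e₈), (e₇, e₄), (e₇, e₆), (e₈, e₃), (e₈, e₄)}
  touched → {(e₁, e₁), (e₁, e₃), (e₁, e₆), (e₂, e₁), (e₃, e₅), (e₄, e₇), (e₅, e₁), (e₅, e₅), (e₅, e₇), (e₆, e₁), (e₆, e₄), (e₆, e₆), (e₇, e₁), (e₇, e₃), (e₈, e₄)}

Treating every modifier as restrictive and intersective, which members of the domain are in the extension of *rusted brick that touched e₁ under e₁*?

⟦that touched e₁⟧ = {x : ⟨x, e₁⟩ ∈ ⟦touched⟧} = {e₁, e₂, e₅, e₆, e₇}
⟦under e₁⟧ = {x : ⟨x, e₁⟩ ∈ ⟦under⟧} = {e₁, e₂, e₃, e₄}
⟦brick⟧ = {e₁, e₂, e₃, e₄, e₆, e₇, e₈}
… ∩ ⟦that touched e₁⟧ = {e₁, e₂, e₃, e₄, e₆, e₇, e₈} ∩ {e₁, e₂, e₅, e₆, e₇} = {e₁, e₂, e₆, e₇}
… ∩ ⟦under e₁⟧ = {e₁, e₂, e₆, e₇} ∩ {e₁, e₂, e₃, e₄} = {e₁, e₂}
… ∩ ⟦rusted⟧ = {e₁, e₂} ∩ {e₁, e₂, e₄, e₅, e₆, e₈} = {e₁, e₂}
So ⟦rusted brick that touched e₁ under e₁⟧ = {e₁, e₂}.

{e₁, e₂}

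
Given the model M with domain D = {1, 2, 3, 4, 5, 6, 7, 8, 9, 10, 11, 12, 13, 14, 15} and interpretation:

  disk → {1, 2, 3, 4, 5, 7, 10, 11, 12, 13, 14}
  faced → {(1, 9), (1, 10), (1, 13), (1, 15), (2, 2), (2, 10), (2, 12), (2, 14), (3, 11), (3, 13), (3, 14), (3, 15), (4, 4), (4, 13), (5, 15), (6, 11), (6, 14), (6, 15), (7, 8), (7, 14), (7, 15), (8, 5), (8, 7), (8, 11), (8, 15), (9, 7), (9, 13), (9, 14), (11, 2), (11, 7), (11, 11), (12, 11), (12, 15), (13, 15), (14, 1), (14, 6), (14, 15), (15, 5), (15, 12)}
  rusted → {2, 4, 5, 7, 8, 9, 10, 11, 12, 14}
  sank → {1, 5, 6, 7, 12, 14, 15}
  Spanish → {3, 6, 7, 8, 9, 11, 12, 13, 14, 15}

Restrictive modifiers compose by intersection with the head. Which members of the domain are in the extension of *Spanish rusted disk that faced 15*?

{7, 12, 14}

⟦that faced 15⟧ = {x : ⟨x, 15⟩ ∈ ⟦faced⟧} = {1, 3, 5, 6, 7, 8, 12, 13, 14}
⟦disk⟧ = {1, 2, 3, 4, 5, 7, 10, 11, 12, 13, 14}
… ∩ ⟦that faced 15⟧ = {1, 2, 3, 4, 5, 7, 10, 11, 12, 13, 14} ∩ {1, 3, 5, 6, 7, 8, 12, 13, 14} = {1, 3, 5, 7, 12, 13, 14}
… ∩ ⟦Spanish⟧ = {1, 3, 5, 7, 12, 13, 14} ∩ {3, 6, 7, 8, 9, 11, 12, 13, 14, 15} = {3, 7, 12, 13, 14}
… ∩ ⟦rusted⟧ = {3, 7, 12, 13, 14} ∩ {2, 4, 5, 7, 8, 9, 10, 11, 12, 14} = {7, 12, 14}
So ⟦Spanish rusted disk that faced 15⟧ = {7, 12, 14}.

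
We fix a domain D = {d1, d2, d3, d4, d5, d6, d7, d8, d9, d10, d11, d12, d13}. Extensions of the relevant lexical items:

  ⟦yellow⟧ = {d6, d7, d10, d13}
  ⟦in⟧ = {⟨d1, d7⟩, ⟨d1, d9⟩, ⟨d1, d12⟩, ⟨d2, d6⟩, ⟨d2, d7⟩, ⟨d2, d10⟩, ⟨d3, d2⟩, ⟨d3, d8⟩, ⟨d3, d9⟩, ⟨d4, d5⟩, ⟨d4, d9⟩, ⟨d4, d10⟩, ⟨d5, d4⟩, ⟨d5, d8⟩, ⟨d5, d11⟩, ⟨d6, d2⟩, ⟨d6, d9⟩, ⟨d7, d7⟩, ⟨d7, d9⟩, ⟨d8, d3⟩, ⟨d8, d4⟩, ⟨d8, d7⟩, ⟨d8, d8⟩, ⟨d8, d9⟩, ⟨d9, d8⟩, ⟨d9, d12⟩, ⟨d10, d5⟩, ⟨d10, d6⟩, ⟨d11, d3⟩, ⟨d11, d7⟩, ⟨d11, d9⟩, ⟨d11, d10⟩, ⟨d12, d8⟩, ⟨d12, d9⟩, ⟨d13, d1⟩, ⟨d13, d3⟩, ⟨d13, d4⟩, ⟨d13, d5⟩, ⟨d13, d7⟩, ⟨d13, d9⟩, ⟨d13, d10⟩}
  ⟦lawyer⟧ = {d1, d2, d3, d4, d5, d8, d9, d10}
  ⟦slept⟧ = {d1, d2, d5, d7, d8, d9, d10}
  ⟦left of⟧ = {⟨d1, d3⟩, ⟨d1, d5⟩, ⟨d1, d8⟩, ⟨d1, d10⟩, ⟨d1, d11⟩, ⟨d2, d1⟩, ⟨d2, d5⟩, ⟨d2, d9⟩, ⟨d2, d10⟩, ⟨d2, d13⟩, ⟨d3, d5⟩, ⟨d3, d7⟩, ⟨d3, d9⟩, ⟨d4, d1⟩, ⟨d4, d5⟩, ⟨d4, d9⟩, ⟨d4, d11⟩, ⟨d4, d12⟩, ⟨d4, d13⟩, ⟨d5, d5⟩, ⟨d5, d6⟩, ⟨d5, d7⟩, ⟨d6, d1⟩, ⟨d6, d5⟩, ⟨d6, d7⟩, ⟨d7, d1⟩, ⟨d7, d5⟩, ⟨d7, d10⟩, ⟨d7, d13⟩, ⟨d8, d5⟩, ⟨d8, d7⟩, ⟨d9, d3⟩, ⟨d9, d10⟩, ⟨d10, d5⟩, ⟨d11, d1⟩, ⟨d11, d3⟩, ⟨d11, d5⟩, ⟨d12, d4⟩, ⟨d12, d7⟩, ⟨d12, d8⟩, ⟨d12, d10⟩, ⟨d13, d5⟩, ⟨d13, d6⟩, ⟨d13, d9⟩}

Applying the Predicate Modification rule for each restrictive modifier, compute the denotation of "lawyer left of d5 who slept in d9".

{d1, d8}

⟦left of d5⟧ = {x : ⟨x, d5⟩ ∈ ⟦left of⟧} = {d1, d2, d3, d4, d5, d6, d7, d8, d10, d11, d13}
⟦who slept⟧ = ⟦slept⟧ = {d1, d2, d5, d7, d8, d9, d10}
⟦in d9⟧ = {x : ⟨x, d9⟩ ∈ ⟦in⟧} = {d1, d3, d4, d6, d7, d8, d11, d12, d13}
⟦lawyer⟧ = {d1, d2, d3, d4, d5, d8, d9, d10}
… ∩ ⟦left of d5⟧ = {d1, d2, d3, d4, d5, d8, d9, d10} ∩ {d1, d2, d3, d4, d5, d6, d7, d8, d10, d11, d13} = {d1, d2, d3, d4, d5, d8, d10}
… ∩ ⟦who slept⟧ = {d1, d2, d3, d4, d5, d8, d10} ∩ {d1, d2, d5, d7, d8, d9, d10} = {d1, d2, d5, d8, d10}
… ∩ ⟦in d9⟧ = {d1, d2, d5, d8, d10} ∩ {d1, d3, d4, d6, d7, d8, d11, d12, d13} = {d1, d8}
So ⟦lawyer left of d5 who slept in d9⟧ = {d1, d8}.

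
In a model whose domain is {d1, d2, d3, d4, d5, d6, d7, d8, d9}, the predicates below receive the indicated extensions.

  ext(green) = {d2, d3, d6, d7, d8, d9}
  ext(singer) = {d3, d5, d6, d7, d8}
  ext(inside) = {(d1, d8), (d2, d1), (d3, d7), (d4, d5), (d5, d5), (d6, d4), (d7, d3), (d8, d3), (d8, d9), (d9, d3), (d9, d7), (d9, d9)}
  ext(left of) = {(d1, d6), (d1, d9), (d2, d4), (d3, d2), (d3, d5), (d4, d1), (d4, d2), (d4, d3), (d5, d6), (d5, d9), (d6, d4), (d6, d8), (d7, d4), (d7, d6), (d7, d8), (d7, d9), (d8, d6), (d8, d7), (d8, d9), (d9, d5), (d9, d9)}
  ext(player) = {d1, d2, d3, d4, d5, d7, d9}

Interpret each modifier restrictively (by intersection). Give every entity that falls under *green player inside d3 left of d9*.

⟦inside d3⟧ = {x : ⟨x, d3⟩ ∈ ⟦inside⟧} = {d7, d8, d9}
⟦left of d9⟧ = {x : ⟨x, d9⟩ ∈ ⟦left of⟧} = {d1, d5, d7, d8, d9}
⟦player⟧ = {d1, d2, d3, d4, d5, d7, d9}
… ∩ ⟦inside d3⟧ = {d1, d2, d3, d4, d5, d7, d9} ∩ {d7, d8, d9} = {d7, d9}
… ∩ ⟦left of d9⟧ = {d7, d9} ∩ {d1, d5, d7, d8, d9} = {d7, d9}
… ∩ ⟦green⟧ = {d7, d9} ∩ {d2, d3, d6, d7, d8, d9} = {d7, d9}
So ⟦green player inside d3 left of d9⟧ = {d7, d9}.

{d7, d9}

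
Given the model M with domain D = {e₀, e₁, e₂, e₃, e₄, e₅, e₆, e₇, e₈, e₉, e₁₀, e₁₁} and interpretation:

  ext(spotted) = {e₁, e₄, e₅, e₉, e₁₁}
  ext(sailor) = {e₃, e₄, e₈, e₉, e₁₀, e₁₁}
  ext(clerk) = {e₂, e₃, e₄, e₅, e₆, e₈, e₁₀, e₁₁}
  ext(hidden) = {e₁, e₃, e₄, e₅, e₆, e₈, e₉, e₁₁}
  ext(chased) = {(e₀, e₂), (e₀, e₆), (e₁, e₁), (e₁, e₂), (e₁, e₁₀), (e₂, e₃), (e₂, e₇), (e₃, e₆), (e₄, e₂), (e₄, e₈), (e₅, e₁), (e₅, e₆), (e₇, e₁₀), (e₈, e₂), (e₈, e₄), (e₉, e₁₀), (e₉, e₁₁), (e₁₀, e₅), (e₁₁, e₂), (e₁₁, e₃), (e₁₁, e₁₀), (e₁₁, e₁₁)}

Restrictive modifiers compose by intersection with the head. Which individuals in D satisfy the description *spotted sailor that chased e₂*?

{e₄, e₁₁}

⟦that chased e₂⟧ = {x : ⟨x, e₂⟩ ∈ ⟦chased⟧} = {e₀, e₁, e₄, e₈, e₁₁}
⟦sailor⟧ = {e₃, e₄, e₈, e₉, e₁₀, e₁₁}
… ∩ ⟦that chased e₂⟧ = {e₃, e₄, e₈, e₉, e₁₀, e₁₁} ∩ {e₀, e₁, e₄, e₈, e₁₁} = {e₄, e₈, e₁₁}
… ∩ ⟦spotted⟧ = {e₄, e₈, e₁₁} ∩ {e₁, e₄, e₅, e₉, e₁₁} = {e₄, e₁₁}
So ⟦spotted sailor that chased e₂⟧ = {e₄, e₁₁}.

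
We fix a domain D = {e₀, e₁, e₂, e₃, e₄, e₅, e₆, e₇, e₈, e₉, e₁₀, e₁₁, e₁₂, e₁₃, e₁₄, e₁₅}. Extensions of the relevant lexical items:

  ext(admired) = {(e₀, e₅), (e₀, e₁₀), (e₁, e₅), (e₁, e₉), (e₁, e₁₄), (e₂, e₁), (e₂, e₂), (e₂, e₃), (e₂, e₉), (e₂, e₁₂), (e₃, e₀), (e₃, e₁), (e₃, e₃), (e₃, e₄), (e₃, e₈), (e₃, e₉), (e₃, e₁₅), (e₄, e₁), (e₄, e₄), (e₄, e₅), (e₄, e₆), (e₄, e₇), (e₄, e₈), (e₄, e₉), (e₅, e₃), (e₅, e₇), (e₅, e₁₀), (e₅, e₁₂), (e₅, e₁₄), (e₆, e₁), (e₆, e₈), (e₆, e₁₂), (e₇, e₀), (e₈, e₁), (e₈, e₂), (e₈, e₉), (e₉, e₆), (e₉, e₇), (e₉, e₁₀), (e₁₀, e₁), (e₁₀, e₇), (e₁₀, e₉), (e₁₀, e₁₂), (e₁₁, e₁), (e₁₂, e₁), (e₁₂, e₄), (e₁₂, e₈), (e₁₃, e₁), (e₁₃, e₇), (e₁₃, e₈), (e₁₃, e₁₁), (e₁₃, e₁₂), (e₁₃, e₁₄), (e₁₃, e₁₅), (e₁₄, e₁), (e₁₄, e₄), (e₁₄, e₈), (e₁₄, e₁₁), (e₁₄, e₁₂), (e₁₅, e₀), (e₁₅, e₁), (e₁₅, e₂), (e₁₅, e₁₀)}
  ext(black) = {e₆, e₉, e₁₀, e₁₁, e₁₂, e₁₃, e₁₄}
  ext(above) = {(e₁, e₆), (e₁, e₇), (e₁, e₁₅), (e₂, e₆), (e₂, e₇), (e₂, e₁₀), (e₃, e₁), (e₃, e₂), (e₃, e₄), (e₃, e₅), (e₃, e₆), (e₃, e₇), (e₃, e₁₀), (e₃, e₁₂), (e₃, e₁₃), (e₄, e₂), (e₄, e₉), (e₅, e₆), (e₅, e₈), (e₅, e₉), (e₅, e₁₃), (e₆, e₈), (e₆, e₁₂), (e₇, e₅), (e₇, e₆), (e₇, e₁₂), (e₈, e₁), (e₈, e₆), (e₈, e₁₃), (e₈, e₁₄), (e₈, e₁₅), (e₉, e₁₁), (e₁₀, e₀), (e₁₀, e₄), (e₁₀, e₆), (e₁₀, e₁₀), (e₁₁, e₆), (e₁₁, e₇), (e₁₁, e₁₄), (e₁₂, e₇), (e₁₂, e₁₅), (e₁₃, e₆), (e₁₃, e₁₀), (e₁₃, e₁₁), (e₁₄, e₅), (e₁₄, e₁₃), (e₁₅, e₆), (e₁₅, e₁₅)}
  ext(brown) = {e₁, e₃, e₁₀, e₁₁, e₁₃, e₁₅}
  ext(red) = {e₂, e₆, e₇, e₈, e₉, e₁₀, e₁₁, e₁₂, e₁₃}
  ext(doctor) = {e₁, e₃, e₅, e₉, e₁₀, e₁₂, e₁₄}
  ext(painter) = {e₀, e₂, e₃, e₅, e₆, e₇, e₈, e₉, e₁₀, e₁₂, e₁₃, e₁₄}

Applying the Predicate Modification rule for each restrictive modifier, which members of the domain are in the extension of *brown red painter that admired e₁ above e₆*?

⟦that admired e₁⟧ = {x : ⟨x, e₁⟩ ∈ ⟦admired⟧} = {e₂, e₃, e₄, e₆, e₈, e₁₀, e₁₁, e₁₂, e₁₃, e₁₄, e₁₅}
⟦above e₆⟧ = {x : ⟨x, e₆⟩ ∈ ⟦above⟧} = {e₁, e₂, e₃, e₅, e₇, e₈, e₁₀, e₁₁, e₁₃, e₁₅}
⟦painter⟧ = {e₀, e₂, e₃, e₅, e₆, e₇, e₈, e₉, e₁₀, e₁₂, e₁₃, e₁₄}
… ∩ ⟦that admired e₁⟧ = {e₀, e₂, e₃, e₅, e₆, e₇, e₈, e₉, e₁₀, e₁₂, e₁₃, e₁₄} ∩ {e₂, e₃, e₄, e₆, e₈, e₁₀, e₁₁, e₁₂, e₁₃, e₁₄, e₁₅} = {e₂, e₃, e₆, e₈, e₁₀, e₁₂, e₁₃, e₁₄}
… ∩ ⟦above e₆⟧ = {e₂, e₃, e₆, e₈, e₁₀, e₁₂, e₁₃, e₁₄} ∩ {e₁, e₂, e₃, e₅, e₇, e₈, e₁₀, e₁₁, e₁₃, e₁₅} = {e₂, e₃, e₈, e₁₀, e₁₃}
… ∩ ⟦brown⟧ = {e₂, e₃, e₈, e₁₀, e₁₃} ∩ {e₁, e₃, e₁₀, e₁₁, e₁₃, e₁₅} = {e₃, e₁₀, e₁₃}
… ∩ ⟦red⟧ = {e₃, e₁₀, e₁₃} ∩ {e₂, e₆, e₇, e₈, e₉, e₁₀, e₁₁, e₁₂, e₁₃} = {e₁₀, e₁₃}
So ⟦brown red painter that admired e₁ above e₆⟧ = {e₁₀, e₁₃}.

{e₁₀, e₁₃}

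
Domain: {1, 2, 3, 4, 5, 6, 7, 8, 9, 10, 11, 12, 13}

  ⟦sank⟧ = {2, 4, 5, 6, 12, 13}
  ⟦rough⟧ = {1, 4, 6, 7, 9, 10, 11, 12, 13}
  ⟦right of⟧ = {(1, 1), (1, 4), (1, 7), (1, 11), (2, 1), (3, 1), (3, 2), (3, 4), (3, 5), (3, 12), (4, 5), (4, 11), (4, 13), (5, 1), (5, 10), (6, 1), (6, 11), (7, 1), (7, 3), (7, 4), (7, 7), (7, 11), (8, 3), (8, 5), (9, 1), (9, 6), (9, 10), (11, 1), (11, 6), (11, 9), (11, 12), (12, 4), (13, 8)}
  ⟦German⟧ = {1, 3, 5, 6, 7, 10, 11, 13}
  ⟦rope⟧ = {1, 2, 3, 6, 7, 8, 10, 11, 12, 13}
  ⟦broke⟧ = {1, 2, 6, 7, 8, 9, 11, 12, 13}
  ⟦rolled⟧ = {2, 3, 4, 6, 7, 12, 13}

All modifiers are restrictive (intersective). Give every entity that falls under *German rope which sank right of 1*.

{6}

⟦which sank⟧ = ⟦sank⟧ = {2, 4, 5, 6, 12, 13}
⟦right of 1⟧ = {x : ⟨x, 1⟩ ∈ ⟦right of⟧} = {1, 2, 3, 5, 6, 7, 9, 11}
⟦rope⟧ = {1, 2, 3, 6, 7, 8, 10, 11, 12, 13}
… ∩ ⟦which sank⟧ = {1, 2, 3, 6, 7, 8, 10, 11, 12, 13} ∩ {2, 4, 5, 6, 12, 13} = {2, 6, 12, 13}
… ∩ ⟦right of 1⟧ = {2, 6, 12, 13} ∩ {1, 2, 3, 5, 6, 7, 9, 11} = {2, 6}
… ∩ ⟦German⟧ = {2, 6} ∩ {1, 3, 5, 6, 7, 10, 11, 13} = {6}
So ⟦German rope which sank right of 1⟧ = {6}.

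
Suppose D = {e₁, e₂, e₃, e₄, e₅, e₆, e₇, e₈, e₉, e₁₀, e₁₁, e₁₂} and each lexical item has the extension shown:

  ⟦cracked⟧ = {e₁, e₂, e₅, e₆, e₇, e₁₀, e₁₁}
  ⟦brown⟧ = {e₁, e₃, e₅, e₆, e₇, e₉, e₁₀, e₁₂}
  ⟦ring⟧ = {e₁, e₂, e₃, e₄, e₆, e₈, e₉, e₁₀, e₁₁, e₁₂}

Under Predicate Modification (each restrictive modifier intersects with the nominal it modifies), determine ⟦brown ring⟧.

⟦ring⟧ = {e₁, e₂, e₃, e₄, e₆, e₈, e₉, e₁₀, e₁₁, e₁₂}
… ∩ ⟦brown⟧ = {e₁, e₂, e₃, e₄, e₆, e₈, e₉, e₁₀, e₁₁, e₁₂} ∩ {e₁, e₃, e₅, e₆, e₇, e₉, e₁₀, e₁₂} = {e₁, e₃, e₆, e₉, e₁₀, e₁₂}
So ⟦brown ring⟧ = {e₁, e₃, e₆, e₉, e₁₀, e₁₂}.

{e₁, e₃, e₆, e₉, e₁₀, e₁₂}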